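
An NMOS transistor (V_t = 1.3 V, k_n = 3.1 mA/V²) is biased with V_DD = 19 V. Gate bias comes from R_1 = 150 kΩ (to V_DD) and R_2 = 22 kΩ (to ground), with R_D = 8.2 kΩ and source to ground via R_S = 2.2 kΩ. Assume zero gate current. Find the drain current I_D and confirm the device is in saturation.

V_G = V_DD·R_2/(R_1+R_2) = 19×22/172 = 2.43 V.
Assume saturation: I_D = (k_n/2)(V_GS − V_t)² with V_GS = V_G − I_D·R_S = 2.43 − 2.2·I_D.
Substituting gives 7.5·I_D² − 8.71·I_D + 1.98 = 0, with roots I_D = 0.31 or 0.85 mA.
The root I_D = 0.85 mA gives V_GS = 0.559 V ≤ V_t, so take I_D = 0.31 mA.
Then V_GS = 1.75 V and V_DS = V_DD − I_D(R_D+R_S) = 19 − 0.31×10.4 = 15.8 V.
Saturation requires V_DS ≥ V_GS − V_t = 0.447 V; 15.8 ≥ 0.447 ✓.

I_D ≈ 0.31 mA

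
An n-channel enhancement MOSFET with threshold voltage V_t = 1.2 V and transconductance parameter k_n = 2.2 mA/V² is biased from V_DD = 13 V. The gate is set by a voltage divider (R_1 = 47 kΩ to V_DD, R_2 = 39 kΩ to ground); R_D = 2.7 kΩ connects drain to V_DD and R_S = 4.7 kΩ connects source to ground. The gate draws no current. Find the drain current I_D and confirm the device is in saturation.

V_G = V_DD·R_2/(R_1+R_2) = 13×39/86 = 5.9 V.
Assume saturation: I_D = (k_n/2)(V_GS − V_t)² with V_GS = V_G − I_D·R_S = 5.9 − 4.7·I_D.
Substituting gives 24.3·I_D² − 49.5·I_D + 24.3 = 0, with roots I_D = 0.816 or 1.22 mA.
The root I_D = 1.22 mA gives V_GS = 0.145 V ≤ V_t, so take I_D = 0.816 mA.
Then V_GS = 2.06 V and V_DS = V_DD − I_D(R_D+R_S) = 13 − 0.816×7.4 = 6.96 V.
Saturation requires V_DS ≥ V_GS − V_t = 0.861 V; 6.96 ≥ 0.861 ✓.

I_D ≈ 0.82 mA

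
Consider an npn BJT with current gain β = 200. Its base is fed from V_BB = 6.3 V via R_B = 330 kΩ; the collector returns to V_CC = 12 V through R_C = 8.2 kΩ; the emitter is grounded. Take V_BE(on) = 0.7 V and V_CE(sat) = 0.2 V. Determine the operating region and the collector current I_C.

Assume active: I_B = (6.3 − 0.7)/330 = 0.017 mA, giving I_C = β·I_B = 3.39 mA.
But then V_CE = 12 − 3.39×8.2 = -15.8 V < V_CE(sat) = 0.2 V — impossible in the active region.
So the transistor is saturated. With V_CE = 0.2 V, I_C = (V_CC − 0.2)/R_C = 11.8/8.2 = 1.44 mA.
Check: β·I_B = 3.39 mA > I_C = 1.44 mA, confirming saturation.

saturation; I_C ≈ 1.4 mA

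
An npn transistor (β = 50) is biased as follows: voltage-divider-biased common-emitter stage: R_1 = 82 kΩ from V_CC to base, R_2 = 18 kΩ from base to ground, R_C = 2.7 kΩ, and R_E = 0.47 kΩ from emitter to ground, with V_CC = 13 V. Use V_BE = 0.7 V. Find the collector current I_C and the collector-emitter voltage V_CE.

I_C ≈ 2.1 mA, V_CE ≈ 6.3 V

Thevenize the base divider: V_Th = V_CC·R_2/(R_1+R_2) = 13×18/100 = 2.34 V, R_Th = R_1‖R_2 = 14.8 kΩ.
Base-emitter loop: V_Th = I_B·R_Th + V_BE + (β+1)I_B·R_E, so I_B = (2.34 − 0.7) / (14.8 + 51×0.47) = 0.0423 mA.
I_C = β·I_B = 50×0.0423 = 2.12 mA, and I_E = (β+1)I_B = 2.16 mA.
V_CE = V_CC − I_C·R_C − I_E·R_E = 13 − 2.12×2.7 − 2.16×0.47 = 6.27 V.
V_CE = 6.27 V > 0.2 V confirms active-region operation.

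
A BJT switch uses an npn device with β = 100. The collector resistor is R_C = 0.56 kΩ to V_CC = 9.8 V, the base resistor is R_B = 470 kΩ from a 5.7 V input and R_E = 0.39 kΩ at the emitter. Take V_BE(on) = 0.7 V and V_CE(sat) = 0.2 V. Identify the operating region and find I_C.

active; I_C ≈ 0.98 mA

Assume active. Base-emitter loop: I_B = (V_BB − V_BE)/(R_B + (β+1)R_E) = (5.7 − 0.7)/(470 + 101×0.39) = 0.00982 mA.
I_C = β·I_B = 100×0.00982 = 0.982 mA.
V_CE = V_CC − I_C·R_C − I_E·R_E = 9.8 − 0.982×0.56 − 0.991×0.39 = 8.86 V > V_CE(sat), so the active-region assumption holds.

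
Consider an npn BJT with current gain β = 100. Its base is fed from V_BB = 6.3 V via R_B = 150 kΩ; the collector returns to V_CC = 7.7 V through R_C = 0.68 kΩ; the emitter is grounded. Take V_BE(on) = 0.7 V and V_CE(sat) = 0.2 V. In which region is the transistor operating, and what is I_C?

active; I_C ≈ 3.7 mA

Assume active. Base-emitter loop: I_B = (V_BB − V_BE)/R_B = (6.3 − 0.7)/150 = 0.0373 mA.
I_C = β·I_B = 100×0.0373 = 3.73 mA.
V_CE = V_CC − I_C·R_C = 7.7 − 3.73×0.68 = 5.16 V > V_CE(sat), so the active-region assumption holds.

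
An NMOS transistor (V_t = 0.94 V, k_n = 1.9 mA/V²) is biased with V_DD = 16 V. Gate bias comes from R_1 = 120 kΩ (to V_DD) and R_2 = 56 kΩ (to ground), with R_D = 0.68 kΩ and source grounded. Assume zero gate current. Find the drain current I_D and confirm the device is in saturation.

I_D ≈ 16 mA

V_G = V_DD·R_2/(R_1+R_2) = 16×56/176 = 5.09 V. With the source grounded, V_GS = V_G = 5.09 V.
Assume saturation: I_D = (k_n/2)(V_GS − V_t)² = (1.9/2)×(5.09 − 0.94)² = 0.95×4.15² = 16.4 mA.
V_DS = V_DD − I_D·R_D = 16 − 16.4×0.68 = 4.87 V.
Saturation requires V_DS ≥ V_GS − V_t = 4.15 V; 4.87 ≥ 4.15 ✓.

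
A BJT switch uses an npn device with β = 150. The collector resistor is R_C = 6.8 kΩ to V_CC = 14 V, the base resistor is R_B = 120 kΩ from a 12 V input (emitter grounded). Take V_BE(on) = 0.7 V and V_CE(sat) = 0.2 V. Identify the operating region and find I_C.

Assume active: I_B = (12 − 0.7)/120 = 0.0942 mA, giving I_C = β·I_B = 14.1 mA.
But then V_CE = 14 − 14.1×6.8 = -82.1 V < V_CE(sat) = 0.2 V — impossible in the active region.
So the transistor is saturated. With V_CE = 0.2 V, I_C = (V_CC − 0.2)/R_C = 13.8/6.8 = 2.03 mA.
Check: β·I_B = 14.1 mA > I_C = 2.03 mA, confirming saturation.

saturation; I_C ≈ 2 mA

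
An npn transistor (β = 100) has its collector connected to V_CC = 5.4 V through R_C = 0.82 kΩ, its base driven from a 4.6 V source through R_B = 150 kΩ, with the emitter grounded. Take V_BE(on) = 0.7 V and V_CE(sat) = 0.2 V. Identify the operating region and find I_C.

active; I_C ≈ 2.6 mA

Assume active. Base-emitter loop: I_B = (V_BB − V_BE)/R_B = (4.6 − 0.7)/150 = 0.026 mA.
I_C = β·I_B = 100×0.026 = 2.6 mA.
V_CE = V_CC − I_C·R_C = 5.4 − 2.6×0.82 = 3.27 V > V_CE(sat), so the active-region assumption holds.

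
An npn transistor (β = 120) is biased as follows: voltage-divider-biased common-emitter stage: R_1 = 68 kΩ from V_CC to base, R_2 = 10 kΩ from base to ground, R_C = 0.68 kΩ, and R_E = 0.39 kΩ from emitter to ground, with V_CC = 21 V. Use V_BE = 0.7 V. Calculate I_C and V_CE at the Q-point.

Thevenize the base divider: V_Th = V_CC·R_2/(R_1+R_2) = 21×10/78 = 2.69 V, R_Th = R_1‖R_2 = 8.72 kΩ.
Base-emitter loop: V_Th = I_B·R_Th + V_BE + (β+1)I_B·R_E, so I_B = (2.69 − 0.7) / (8.72 + 121×0.39) = 0.0356 mA.
I_C = β·I_B = 120×0.0356 = 4.28 mA, and I_E = (β+1)I_B = 4.31 mA.
V_CE = V_CC − I_C·R_C − I_E·R_E = 21 − 4.28×0.68 − 4.31×0.39 = 16.4 V.
V_CE = 16.4 V > 0.2 V confirms active-region operation.

I_C ≈ 4.3 mA, V_CE ≈ 16 V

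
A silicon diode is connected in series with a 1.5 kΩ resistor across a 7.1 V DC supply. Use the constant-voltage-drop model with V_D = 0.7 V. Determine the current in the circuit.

I ≈ 4.3 mA

KVL around the loop: 7.1 = V_D + I·R = 0.7 + I × 1.5 kΩ.
So I = (7.1 − 0.7) / 1.5 kΩ = 6.4 / 1.5 = 4.27 mA.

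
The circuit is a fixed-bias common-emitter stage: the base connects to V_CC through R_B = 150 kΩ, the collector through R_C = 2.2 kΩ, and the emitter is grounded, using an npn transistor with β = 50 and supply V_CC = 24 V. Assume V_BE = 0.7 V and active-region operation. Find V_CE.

V_CE ≈ 6.9 V

Base loop: V_CC = I_B·R_B + V_BE, so I_B = (24 − 0.7)/150 kΩ = 0.155 mA.
In the active region I_C = β·I_B = 50 × 0.155 = 7.77 mA.
Collector loop: V_CE = V_CC − I_C·R_C = 24 − 7.77×2.2 = 6.91 V.
Since V_CE = 6.91 V > V_CE(sat) ≈ 0.2 V, the transistor is in the active region as assumed.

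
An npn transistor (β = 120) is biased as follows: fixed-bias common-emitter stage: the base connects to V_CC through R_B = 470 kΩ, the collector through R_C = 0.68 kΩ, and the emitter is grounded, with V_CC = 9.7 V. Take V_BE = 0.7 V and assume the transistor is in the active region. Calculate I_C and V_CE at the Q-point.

I_C ≈ 2.3 mA, V_CE ≈ 8.1 V

Base loop: V_CC = I_B·R_B + V_BE, so I_B = (9.7 − 0.7)/470 kΩ = 0.0191 mA.
In the active region I_C = β·I_B = 120 × 0.0191 = 2.3 mA.
Collector loop: V_CE = V_CC − I_C·R_C = 9.7 − 2.3×0.68 = 8.14 V.
Since V_CE = 8.14 V > V_CE(sat) ≈ 0.2 V, the transistor is in the active region as assumed.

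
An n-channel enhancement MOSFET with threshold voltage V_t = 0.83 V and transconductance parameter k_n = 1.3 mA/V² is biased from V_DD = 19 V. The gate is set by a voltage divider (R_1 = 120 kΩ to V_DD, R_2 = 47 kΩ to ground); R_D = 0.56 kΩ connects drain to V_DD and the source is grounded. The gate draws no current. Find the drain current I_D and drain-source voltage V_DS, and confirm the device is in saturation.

V_G = V_DD·R_2/(R_1+R_2) = 19×47/167 = 5.35 V. With the source grounded, V_GS = V_G = 5.35 V.
Assume saturation: I_D = (k_n/2)(V_GS − V_t)² = (1.3/2)×(5.35 − 0.83)² = 0.65×4.52² = 13.3 mA.
V_DS = V_DD − I_D·R_D = 19 − 13.3×0.56 = 11.6 V.
Saturation requires V_DS ≥ V_GS − V_t = 4.52 V; 11.6 ≥ 4.52 ✓.

I_D ≈ 13 mA, V_DS ≈ 12 V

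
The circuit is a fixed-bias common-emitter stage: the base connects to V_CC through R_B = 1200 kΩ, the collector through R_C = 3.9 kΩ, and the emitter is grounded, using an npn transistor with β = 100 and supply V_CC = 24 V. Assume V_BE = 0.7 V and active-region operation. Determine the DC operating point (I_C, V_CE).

Base loop: V_CC = I_B·R_B + V_BE, so I_B = (24 − 0.7)/1200 kΩ = 0.0194 mA.
In the active region I_C = β·I_B = 100 × 0.0194 = 1.94 mA.
Collector loop: V_CE = V_CC − I_C·R_C = 24 − 1.94×3.9 = 16.4 V.
Since V_CE = 16.4 V > V_CE(sat) ≈ 0.2 V, the transistor is in the active region as assumed.

I_C ≈ 1.9 mA, V_CE ≈ 16 V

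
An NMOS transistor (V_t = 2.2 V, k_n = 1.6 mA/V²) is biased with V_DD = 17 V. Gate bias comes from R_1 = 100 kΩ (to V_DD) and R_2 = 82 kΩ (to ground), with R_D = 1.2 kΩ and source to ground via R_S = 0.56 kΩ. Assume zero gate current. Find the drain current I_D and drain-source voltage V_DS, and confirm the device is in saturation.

I_D ≈ 5.2 mA, V_DS ≈ 7.9 V

V_G = V_DD·R_2/(R_1+R_2) = 17×82/182 = 7.66 V.
Assume saturation: I_D = (k_n/2)(V_GS − V_t)² with V_GS = V_G − I_D·R_S = 7.66 − 0.56·I_D.
Substituting gives 0.251·I_D² − 5.89·I_D + 23.8 = 0, with roots I_D = 5.2 or 18.3 mA.
The root I_D = 18.3 mA gives V_GS = -2.58 V ≤ V_t, so take I_D = 5.2 mA.
Then V_GS = 4.75 V and V_DS = V_DD − I_D(R_D+R_S) = 17 − 5.2×1.76 = 7.85 V.
Saturation requires V_DS ≥ V_GS − V_t = 2.55 V; 7.85 ≥ 2.55 ✓.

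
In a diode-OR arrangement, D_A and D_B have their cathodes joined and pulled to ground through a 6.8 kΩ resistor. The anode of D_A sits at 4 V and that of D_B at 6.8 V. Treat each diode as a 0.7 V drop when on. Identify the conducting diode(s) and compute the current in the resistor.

Only D_B conducts; I_R ≈ 0.9 mA

Assume both conduct. Then node N would need to be at both 4−0.7 = 3.3 V and 6.8−0.7 = 6.1 V, which is impossible.
Assume only D_B conducts: V_N = 6.8 − 0.7 = 6.1 V, so I_R = 6.1/6.8 = 0.897 mA.
Check D_A: its anode-to-cathode voltage is 4 − 6.1 = -2.1 V < 0.7 V, so it is off. The assumption is consistent.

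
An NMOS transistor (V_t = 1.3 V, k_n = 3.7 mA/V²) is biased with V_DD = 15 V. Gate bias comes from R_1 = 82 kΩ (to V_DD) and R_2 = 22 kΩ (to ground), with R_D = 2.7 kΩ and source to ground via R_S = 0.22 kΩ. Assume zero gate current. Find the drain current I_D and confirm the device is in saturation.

V_G = V_DD·R_2/(R_1+R_2) = 15×22/104 = 3.17 V.
Assume saturation: I_D = (k_n/2)(V_GS − V_t)² with V_GS = V_G − I_D·R_S = 3.17 − 0.22·I_D.
Substituting gives 0.0895·I_D² − 2.52·I_D + 6.49 = 0, with roots I_D = 2.86 or 25.3 mA.
The root I_D = 25.3 mA gives V_GS = -2.4 V ≤ V_t, so take I_D = 2.86 mA.
Then V_GS = 2.54 V and V_DS = V_DD − I_D(R_D+R_S) = 15 − 2.86×2.92 = 6.65 V.
Saturation requires V_DS ≥ V_GS − V_t = 1.24 V; 6.65 ≥ 1.24 ✓.

I_D ≈ 2.9 mA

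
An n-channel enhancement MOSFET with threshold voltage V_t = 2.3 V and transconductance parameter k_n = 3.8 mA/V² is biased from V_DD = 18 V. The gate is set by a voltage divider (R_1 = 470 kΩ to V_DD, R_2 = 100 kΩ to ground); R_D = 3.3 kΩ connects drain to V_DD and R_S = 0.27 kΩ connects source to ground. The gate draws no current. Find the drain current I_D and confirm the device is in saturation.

V_G = V_DD·R_2/(R_1+R_2) = 18×100/570 = 3.16 V.
Assume saturation: I_D = (k_n/2)(V_GS − V_t)² with V_GS = V_G − I_D·R_S = 3.16 − 0.27·I_D.
Substituting gives 0.139·I_D² − 1.88·I_D + 1.4 = 0, with roots I_D = 0.79 or 12.8 mA.
The root I_D = 12.8 mA gives V_GS = -0.294 V ≤ V_t, so take I_D = 0.79 mA.
Then V_GS = 2.94 V and V_DS = V_DD − I_D(R_D+R_S) = 18 − 0.79×3.57 = 15.2 V.
Saturation requires V_DS ≥ V_GS − V_t = 0.645 V; 15.2 ≥ 0.645 ✓.

I_D ≈ 0.79 mA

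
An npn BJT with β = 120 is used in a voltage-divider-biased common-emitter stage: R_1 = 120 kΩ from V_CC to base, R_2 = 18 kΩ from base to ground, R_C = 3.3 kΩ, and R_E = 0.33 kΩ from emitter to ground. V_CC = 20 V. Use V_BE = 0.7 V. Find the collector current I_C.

Thevenize the base divider: V_Th = V_CC·R_2/(R_1+R_2) = 20×18/138 = 2.61 V, R_Th = R_1‖R_2 = 15.7 kΩ.
Base-emitter loop: V_Th = I_B·R_Th + V_BE + (β+1)I_B·R_E, so I_B = (2.61 − 0.7) / (15.7 + 121×0.33) = 0.0343 mA.
I_C = β·I_B = 120×0.0343 = 4.12 mA, and I_E = (β+1)I_B = 4.16 mA.
V_CE = V_CC − I_C·R_C − I_E·R_E = 20 − 4.12×3.3 − 4.16×0.33 = 5.03 V.
V_CE = 5.03 V > 0.2 V confirms active-region operation.

I_C ≈ 4.1 mA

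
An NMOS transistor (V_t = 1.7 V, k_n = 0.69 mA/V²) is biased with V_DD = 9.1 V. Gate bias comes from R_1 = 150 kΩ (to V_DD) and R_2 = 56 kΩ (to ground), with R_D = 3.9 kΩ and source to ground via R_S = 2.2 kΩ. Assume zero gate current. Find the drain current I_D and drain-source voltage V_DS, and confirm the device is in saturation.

I_D ≈ 0.1 mA, V_DS ≈ 8.5 V

V_G = V_DD·R_2/(R_1+R_2) = 9.1×56/206 = 2.47 V.
Assume saturation: I_D = (k_n/2)(V_GS − V_t)² with V_GS = V_G − I_D·R_S = 2.47 − 2.2·I_D.
Substituting gives 1.67·I_D² − 2.17·I_D + 0.207 = 0, with roots I_D = 0.103 or 1.2 mA.
The root I_D = 1.2 mA gives V_GS = -0.164 V ≤ V_t, so take I_D = 0.103 mA.
Then V_GS = 2.25 V and V_DS = V_DD − I_D(R_D+R_S) = 9.1 − 0.103×6.1 = 8.47 V.
Saturation requires V_DS ≥ V_GS − V_t = 0.547 V; 8.47 ≥ 0.547 ✓.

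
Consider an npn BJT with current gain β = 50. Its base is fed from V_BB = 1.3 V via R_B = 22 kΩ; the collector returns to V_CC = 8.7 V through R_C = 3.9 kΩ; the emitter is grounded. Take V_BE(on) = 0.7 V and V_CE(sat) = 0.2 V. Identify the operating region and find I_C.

active; I_C ≈ 1.4 mA

Assume active. Base-emitter loop: I_B = (V_BB − V_BE)/R_B = (1.3 − 0.7)/22 = 0.0273 mA.
I_C = β·I_B = 50×0.0273 = 1.36 mA.
V_CE = V_CC − I_C·R_C = 8.7 − 1.36×3.9 = 3.38 V > V_CE(sat), so the active-region assumption holds.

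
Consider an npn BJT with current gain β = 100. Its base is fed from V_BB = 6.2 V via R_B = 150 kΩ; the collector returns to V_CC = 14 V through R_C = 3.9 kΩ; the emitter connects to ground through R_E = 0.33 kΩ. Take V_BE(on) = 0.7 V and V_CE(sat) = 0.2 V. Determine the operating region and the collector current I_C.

Assume active. Base-emitter loop: I_B = (V_BB − V_BE)/(R_B + (β+1)R_E) = (6.2 − 0.7)/(150 + 101×0.33) = 0.03 mA.
I_C = β·I_B = 100×0.03 = 3 mA.
V_CE = V_CC − I_C·R_C − I_E·R_E = 14 − 3×3.9 − 3.03×0.33 = 1.3 V > V_CE(sat), so the active-region assumption holds.

active; I_C ≈ 3 mA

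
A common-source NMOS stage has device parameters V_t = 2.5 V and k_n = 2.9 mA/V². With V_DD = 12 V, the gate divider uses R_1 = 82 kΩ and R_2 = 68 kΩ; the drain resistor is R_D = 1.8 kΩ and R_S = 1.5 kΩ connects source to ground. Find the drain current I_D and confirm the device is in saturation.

V_G = V_DD·R_2/(R_1+R_2) = 12×68/150 = 5.44 V.
Assume saturation: I_D = (k_n/2)(V_GS − V_t)² with V_GS = V_G − I_D·R_S = 5.44 − 1.5·I_D.
Substituting gives 3.26·I_D² − 13.8·I_D + 12.5 = 0, with roots I_D = 1.32 or 2.9 mA.
The root I_D = 2.9 mA gives V_GS = 1.08 V ≤ V_t, so take I_D = 1.32 mA.
Then V_GS = 3.46 V and V_DS = V_DD − I_D(R_D+R_S) = 12 − 1.32×3.3 = 7.63 V.
Saturation requires V_DS ≥ V_GS − V_t = 0.955 V; 7.63 ≥ 0.955 ✓.

I_D ≈ 1.3 mA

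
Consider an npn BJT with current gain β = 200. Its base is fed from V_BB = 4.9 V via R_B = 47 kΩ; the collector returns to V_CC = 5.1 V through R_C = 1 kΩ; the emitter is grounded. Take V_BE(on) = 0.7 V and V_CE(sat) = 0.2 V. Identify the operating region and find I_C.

Assume active: I_B = (4.9 − 0.7)/47 = 0.0894 mA, giving I_C = β·I_B = 17.9 mA.
But then V_CE = 5.1 − 17.9×1 = -12.8 V < V_CE(sat) = 0.2 V — impossible in the active region.
So the transistor is saturated. With V_CE = 0.2 V, I_C = (V_CC − 0.2)/R_C = 4.9/1 = 4.9 mA.
Check: β·I_B = 17.9 mA > I_C = 4.9 mA, confirming saturation.

saturation; I_C ≈ 4.9 mA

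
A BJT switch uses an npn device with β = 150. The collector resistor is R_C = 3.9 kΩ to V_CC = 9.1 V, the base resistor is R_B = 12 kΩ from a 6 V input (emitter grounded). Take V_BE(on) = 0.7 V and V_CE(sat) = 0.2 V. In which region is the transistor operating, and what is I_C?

saturation; I_C ≈ 2.3 mA

Assume active: I_B = (6 − 0.7)/12 = 0.442 mA, giving I_C = β·I_B = 66.2 mA.
But then V_CE = 9.1 − 66.2×3.9 = -249 V < V_CE(sat) = 0.2 V — impossible in the active region.
So the transistor is saturated. With V_CE = 0.2 V, I_C = (V_CC − 0.2)/R_C = 8.9/3.9 = 2.28 mA.
Check: β·I_B = 66.2 mA > I_C = 2.28 mA, confirming saturation.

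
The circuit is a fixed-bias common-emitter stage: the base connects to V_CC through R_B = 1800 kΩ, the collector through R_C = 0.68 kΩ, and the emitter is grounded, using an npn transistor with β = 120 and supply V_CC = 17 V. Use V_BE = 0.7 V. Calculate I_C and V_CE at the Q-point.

I_C ≈ 1.1 mA, V_CE ≈ 16 V

Base loop: V_CC = I_B·R_B + V_BE, so I_B = (17 − 0.7)/1800 kΩ = 0.00906 mA.
In the active region I_C = β·I_B = 120 × 0.00906 = 1.09 mA.
Collector loop: V_CE = V_CC − I_C·R_C = 17 − 1.09×0.68 = 16.3 V.
Since V_CE = 16.3 V > V_CE(sat) ≈ 0.2 V, the transistor is in the active region as assumed.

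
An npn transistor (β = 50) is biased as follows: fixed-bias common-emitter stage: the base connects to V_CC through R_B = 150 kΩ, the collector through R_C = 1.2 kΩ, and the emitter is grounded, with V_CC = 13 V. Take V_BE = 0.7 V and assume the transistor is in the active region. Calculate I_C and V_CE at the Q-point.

Base loop: V_CC = I_B·R_B + V_BE, so I_B = (13 − 0.7)/150 kΩ = 0.082 mA.
In the active region I_C = β·I_B = 50 × 0.082 = 4.1 mA.
Collector loop: V_CE = V_CC − I_C·R_C = 13 − 4.1×1.2 = 8.08 V.
Since V_CE = 8.08 V > V_CE(sat) ≈ 0.2 V, the transistor is in the active region as assumed.

I_C ≈ 4.1 mA, V_CE ≈ 8.1 V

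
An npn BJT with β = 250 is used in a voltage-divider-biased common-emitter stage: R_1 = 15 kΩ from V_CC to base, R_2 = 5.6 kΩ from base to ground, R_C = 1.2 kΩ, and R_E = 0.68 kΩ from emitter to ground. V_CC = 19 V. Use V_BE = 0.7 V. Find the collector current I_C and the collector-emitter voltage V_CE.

I_C ≈ 6.4 mA, V_CE ≈ 7 V

Thevenize the base divider: V_Th = V_CC·R_2/(R_1+R_2) = 19×5.6/20.6 = 5.17 V, R_Th = R_1‖R_2 = 4.08 kΩ.
Base-emitter loop: V_Th = I_B·R_Th + V_BE + (β+1)I_B·R_E, so I_B = (5.17 − 0.7) / (4.08 + 251×0.68) = 0.0255 mA.
I_C = β·I_B = 250×0.0255 = 6.39 mA, and I_E = (β+1)I_B = 6.41 mA.
V_CE = V_CC − I_C·R_C − I_E·R_E = 19 − 6.39×1.2 − 6.41×0.68 = 6.97 V.
V_CE = 6.97 V > 0.2 V confirms active-region operation.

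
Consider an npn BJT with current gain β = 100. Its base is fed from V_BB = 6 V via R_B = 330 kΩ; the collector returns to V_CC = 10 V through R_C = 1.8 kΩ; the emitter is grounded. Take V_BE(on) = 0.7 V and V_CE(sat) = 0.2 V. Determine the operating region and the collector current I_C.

active; I_C ≈ 1.6 mA

Assume active. Base-emitter loop: I_B = (V_BB − V_BE)/R_B = (6 − 0.7)/330 = 0.0161 mA.
I_C = β·I_B = 100×0.0161 = 1.61 mA.
V_CE = V_CC − I_C·R_C = 10 − 1.61×1.8 = 7.11 V > V_CE(sat), so the active-region assumption holds.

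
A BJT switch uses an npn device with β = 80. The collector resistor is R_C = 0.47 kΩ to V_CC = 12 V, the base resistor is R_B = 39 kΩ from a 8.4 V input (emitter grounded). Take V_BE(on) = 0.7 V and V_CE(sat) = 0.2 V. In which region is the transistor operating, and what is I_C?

active; I_C ≈ 16 mA

Assume active. Base-emitter loop: I_B = (V_BB − V_BE)/R_B = (8.4 − 0.7)/39 = 0.197 mA.
I_C = β·I_B = 80×0.197 = 15.8 mA.
V_CE = V_CC − I_C·R_C = 12 − 15.8×0.47 = 4.58 V > V_CE(sat), so the active-region assumption holds.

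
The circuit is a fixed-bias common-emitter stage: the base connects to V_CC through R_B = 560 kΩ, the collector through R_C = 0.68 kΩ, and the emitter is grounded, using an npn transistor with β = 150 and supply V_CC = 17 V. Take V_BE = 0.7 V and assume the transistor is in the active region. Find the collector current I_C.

I_C ≈ 4.4 mA

Base loop: V_CC = I_B·R_B + V_BE, so I_B = (17 − 0.7)/560 kΩ = 0.0291 mA.
In the active region I_C = β·I_B = 150 × 0.0291 = 4.37 mA.
Collector loop: V_CE = V_CC − I_C·R_C = 17 − 4.37×0.68 = 14 V.
Since V_CE = 14 V > V_CE(sat) ≈ 0.2 V, the transistor is in the active region as assumed.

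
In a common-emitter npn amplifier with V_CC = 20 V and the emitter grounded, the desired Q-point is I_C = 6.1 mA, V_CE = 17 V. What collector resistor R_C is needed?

Collector loop: V_CC = I_C·R_C + V_CE.
R_C = (V_CC − V_CE)/I_C = (20 − 17)/6.1 = 0.492 kΩ.

R_C ≈ 0.49 kΩ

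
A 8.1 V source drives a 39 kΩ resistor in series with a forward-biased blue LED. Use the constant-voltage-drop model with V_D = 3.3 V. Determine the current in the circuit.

KVL around the loop: 8.1 = V_D + I·R = 3.3 + I × 39 kΩ.
So I = (8.1 − 3.3) / 39 kΩ = 4.8 / 39 = 0.123 mA.

I ≈ 0.12 mA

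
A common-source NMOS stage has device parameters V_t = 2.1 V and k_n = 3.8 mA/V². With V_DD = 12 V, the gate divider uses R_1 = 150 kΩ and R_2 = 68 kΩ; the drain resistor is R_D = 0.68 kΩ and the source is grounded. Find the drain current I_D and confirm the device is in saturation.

V_G = V_DD·R_2/(R_1+R_2) = 12×68/218 = 3.74 V. With the source grounded, V_GS = V_G = 3.74 V.
Assume saturation: I_D = (k_n/2)(V_GS − V_t)² = (3.8/2)×(3.74 − 2.1)² = 1.9×1.64² = 5.13 mA.
V_DS = V_DD − I_D·R_D = 12 − 5.13×0.68 = 8.51 V.
Saturation requires V_DS ≥ V_GS − V_t = 1.64 V; 8.51 ≥ 1.64 ✓.

I_D ≈ 5.1 mA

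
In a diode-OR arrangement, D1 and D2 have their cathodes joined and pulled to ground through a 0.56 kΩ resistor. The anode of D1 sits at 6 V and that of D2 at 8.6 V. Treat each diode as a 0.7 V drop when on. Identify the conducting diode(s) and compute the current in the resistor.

Assume both conduct. Then node N would need to be at both 6−0.7 = 5.3 V and 8.6−0.7 = 7.9 V, which is impossible.
Assume only D2 conducts: V_N = 8.6 − 0.7 = 7.9 V, so I_R = 7.9/0.56 = 14.1 mA.
Check D1: its anode-to-cathode voltage is 6 − 7.9 = -1.9 V < 0.7 V, so it is off. The assumption is consistent.

Only D2 conducts; I_R ≈ 14 mA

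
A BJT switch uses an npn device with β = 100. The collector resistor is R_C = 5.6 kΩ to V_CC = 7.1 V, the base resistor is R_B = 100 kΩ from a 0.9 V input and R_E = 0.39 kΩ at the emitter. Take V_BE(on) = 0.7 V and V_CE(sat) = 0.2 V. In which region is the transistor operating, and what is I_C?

Assume active. Base-emitter loop: I_B = (V_BB − V_BE)/(R_B + (β+1)R_E) = (0.9 − 0.7)/(100 + 101×0.39) = 0.00143 mA.
I_C = β·I_B = 100×0.00143 = 0.143 mA.
V_CE = V_CC − I_C·R_C − I_E·R_E = 7.1 − 0.143×5.6 − 0.145×0.39 = 6.24 V > V_CE(sat), so the active-region assumption holds.

active; I_C ≈ 0.14 mA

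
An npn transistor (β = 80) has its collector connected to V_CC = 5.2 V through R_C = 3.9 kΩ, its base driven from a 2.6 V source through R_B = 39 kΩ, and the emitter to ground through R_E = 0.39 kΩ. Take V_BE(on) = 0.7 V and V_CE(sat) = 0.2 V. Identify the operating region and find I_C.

saturation; I_C ≈ 1.2 mA

Assume active: I_B = (2.6 − 0.7)/(39 + 81×0.39) = 0.0269 mA, I_C = β·I_B = 2.15 mA.
Then V_CE = 5.2 − 2.15×3.9 − 2.18×0.39 = -4.05 V < 0.2 V — the active assumption fails.
Re-solve with V_CE = 0.2 V. KCL at the emitter: V_E/R_E = (V_BB−0.7−V_E)/R_B + (V_CC−0.2−V_E)/R_C, giving V_E = 0.468 V.
I_C = (V_CC − 0.2 − V_E)/R_C = (5 − 0.468)/3.9 = 1.16 mA.
Check: I_B = (1.9 − 0.468)/39 = 0.0367 mA, and β·I_B = 2.94 mA > I_C, confirming saturation.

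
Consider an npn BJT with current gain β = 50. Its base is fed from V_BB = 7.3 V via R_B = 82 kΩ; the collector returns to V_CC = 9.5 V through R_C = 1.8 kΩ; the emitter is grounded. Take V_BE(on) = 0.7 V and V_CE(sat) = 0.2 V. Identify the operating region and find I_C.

active; I_C ≈ 4 mA

Assume active. Base-emitter loop: I_B = (V_BB − V_BE)/R_B = (7.3 − 0.7)/82 = 0.0805 mA.
I_C = β·I_B = 50×0.0805 = 4.02 mA.
V_CE = V_CC − I_C·R_C = 9.5 − 4.02×1.8 = 2.26 V > V_CE(sat), so the active-region assumption holds.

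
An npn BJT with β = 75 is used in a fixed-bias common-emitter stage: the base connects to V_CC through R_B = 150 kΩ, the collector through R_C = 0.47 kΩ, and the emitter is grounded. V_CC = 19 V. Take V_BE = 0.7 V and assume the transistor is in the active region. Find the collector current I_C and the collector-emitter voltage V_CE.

Base loop: V_CC = I_B·R_B + V_BE, so I_B = (19 − 0.7)/150 kΩ = 0.122 mA.
In the active region I_C = β·I_B = 75 × 0.122 = 9.15 mA.
Collector loop: V_CE = V_CC − I_C·R_C = 19 − 9.15×0.47 = 14.7 V.
Since V_CE = 14.7 V > V_CE(sat) ≈ 0.2 V, the transistor is in the active region as assumed.

I_C ≈ 9.2 mA, V_CE ≈ 15 V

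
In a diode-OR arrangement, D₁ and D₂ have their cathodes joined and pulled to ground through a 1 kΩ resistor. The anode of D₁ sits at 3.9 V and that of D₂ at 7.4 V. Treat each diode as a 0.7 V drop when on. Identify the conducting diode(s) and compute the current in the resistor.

Only D₂ conducts; I_R ≈ 6.7 mA

Assume both conduct. Then node N would need to be at both 3.9−0.7 = 3.2 V and 7.4−0.7 = 6.7 V, which is impossible.
Assume only D₂ conducts: V_N = 7.4 − 0.7 = 6.7 V, so I_R = 6.7/1 = 6.7 mA.
Check D₁: its anode-to-cathode voltage is 3.9 − 6.7 = -2.8 V < 0.7 V, so it is off. The assumption is consistent.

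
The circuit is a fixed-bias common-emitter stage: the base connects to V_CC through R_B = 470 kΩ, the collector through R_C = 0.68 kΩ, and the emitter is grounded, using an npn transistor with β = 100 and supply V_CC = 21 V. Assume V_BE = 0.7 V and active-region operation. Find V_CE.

Base loop: V_CC = I_B·R_B + V_BE, so I_B = (21 − 0.7)/470 kΩ = 0.0432 mA.
In the active region I_C = β·I_B = 100 × 0.0432 = 4.32 mA.
Collector loop: V_CE = V_CC − I_C·R_C = 21 − 4.32×0.68 = 18.1 V.
Since V_CE = 18.1 V > V_CE(sat) ≈ 0.2 V, the transistor is in the active region as assumed.

V_CE ≈ 18 V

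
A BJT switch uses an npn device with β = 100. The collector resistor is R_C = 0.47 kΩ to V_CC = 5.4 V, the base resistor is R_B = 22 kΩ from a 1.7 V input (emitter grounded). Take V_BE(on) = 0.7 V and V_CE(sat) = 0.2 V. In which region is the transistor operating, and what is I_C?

active; I_C ≈ 4.5 mA

Assume active. Base-emitter loop: I_B = (V_BB − V_BE)/R_B = (1.7 − 0.7)/22 = 0.0455 mA.
I_C = β·I_B = 100×0.0455 = 4.55 mA.
V_CE = V_CC − I_C·R_C = 5.4 − 4.55×0.47 = 3.26 V > V_CE(sat), so the active-region assumption holds.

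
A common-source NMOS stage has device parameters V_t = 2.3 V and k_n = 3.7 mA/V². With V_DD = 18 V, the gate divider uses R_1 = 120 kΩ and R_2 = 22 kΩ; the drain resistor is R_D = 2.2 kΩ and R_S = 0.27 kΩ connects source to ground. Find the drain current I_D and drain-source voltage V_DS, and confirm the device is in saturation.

I_D ≈ 0.31 mA, V_DS ≈ 17 V

V_G = V_DD·R_2/(R_1+R_2) = 18×22/142 = 2.79 V.
Assume saturation: I_D = (k_n/2)(V_GS − V_t)² with V_GS = V_G − I_D·R_S = 2.79 − 0.27·I_D.
Substituting gives 0.135·I_D² − 1.49·I_D + 0.442 = 0, with roots I_D = 0.305 or 10.7 mA.
The root I_D = 10.7 mA gives V_GS = -0.108 V ≤ V_t, so take I_D = 0.305 mA.
Then V_GS = 2.71 V and V_DS = V_DD − I_D(R_D+R_S) = 18 − 0.305×2.47 = 17.2 V.
Saturation requires V_DS ≥ V_GS − V_t = 0.406 V; 17.2 ≥ 0.406 ✓.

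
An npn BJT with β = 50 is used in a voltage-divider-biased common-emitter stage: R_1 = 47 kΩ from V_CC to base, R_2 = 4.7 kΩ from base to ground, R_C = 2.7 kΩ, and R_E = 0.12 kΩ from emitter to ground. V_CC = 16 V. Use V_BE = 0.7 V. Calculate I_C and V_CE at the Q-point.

Thevenize the base divider: V_Th = V_CC·R_2/(R_1+R_2) = 16×4.7/51.7 = 1.45 V, R_Th = R_1‖R_2 = 4.27 kΩ.
Base-emitter loop: V_Th = I_B·R_Th + V_BE + (β+1)I_B·R_E, so I_B = (1.45 − 0.7) / (4.27 + 51×0.12) = 0.0726 mA.
I_C = β·I_B = 50×0.0726 = 3.63 mA, and I_E = (β+1)I_B = 3.7 mA.
V_CE = V_CC − I_C·R_C − I_E·R_E = 16 − 3.63×2.7 − 3.7×0.12 = 5.75 V.
V_CE = 5.75 V > 0.2 V confirms active-region operation.

I_C ≈ 3.6 mA, V_CE ≈ 5.8 V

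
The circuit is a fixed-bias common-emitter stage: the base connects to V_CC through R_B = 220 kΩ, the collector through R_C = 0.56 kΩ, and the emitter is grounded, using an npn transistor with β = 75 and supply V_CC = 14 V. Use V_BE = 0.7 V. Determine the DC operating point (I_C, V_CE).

I_C ≈ 4.5 mA, V_CE ≈ 11 V

Base loop: V_CC = I_B·R_B + V_BE, so I_B = (14 − 0.7)/220 kΩ = 0.0605 mA.
In the active region I_C = β·I_B = 75 × 0.0605 = 4.53 mA.
Collector loop: V_CE = V_CC − I_C·R_C = 14 − 4.53×0.56 = 11.5 V.
Since V_CE = 11.5 V > V_CE(sat) ≈ 0.2 V, the transistor is in the active region as assumed.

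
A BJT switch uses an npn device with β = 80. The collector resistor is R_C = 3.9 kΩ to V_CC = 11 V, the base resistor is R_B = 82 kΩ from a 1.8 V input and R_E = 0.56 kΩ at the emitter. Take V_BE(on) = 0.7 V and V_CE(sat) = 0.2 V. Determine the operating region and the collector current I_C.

active; I_C ≈ 0.69 mA

Assume active. Base-emitter loop: I_B = (V_BB − V_BE)/(R_B + (β+1)R_E) = (1.8 − 0.7)/(82 + 81×0.56) = 0.00864 mA.
I_C = β·I_B = 80×0.00864 = 0.691 mA.
V_CE = V_CC − I_C·R_C − I_E·R_E = 11 − 0.691×3.9 − 0.7×0.56 = 7.91 V > V_CE(sat), so the active-region assumption holds.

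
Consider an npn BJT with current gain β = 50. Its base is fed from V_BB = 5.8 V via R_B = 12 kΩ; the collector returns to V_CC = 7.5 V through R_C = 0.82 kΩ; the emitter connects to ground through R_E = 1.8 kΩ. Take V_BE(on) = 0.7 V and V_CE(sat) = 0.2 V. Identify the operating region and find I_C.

active; I_C ≈ 2.5 mA

Assume active. Base-emitter loop: I_B = (V_BB − V_BE)/(R_B + (β+1)R_E) = (5.8 − 0.7)/(12 + 51×1.8) = 0.0491 mA.
I_C = β·I_B = 50×0.0491 = 2.46 mA.
V_CE = V_CC − I_C·R_C − I_E·R_E = 7.5 − 2.46×0.82 − 2.51×1.8 = 0.975 V > V_CE(sat), so the active-region assumption holds.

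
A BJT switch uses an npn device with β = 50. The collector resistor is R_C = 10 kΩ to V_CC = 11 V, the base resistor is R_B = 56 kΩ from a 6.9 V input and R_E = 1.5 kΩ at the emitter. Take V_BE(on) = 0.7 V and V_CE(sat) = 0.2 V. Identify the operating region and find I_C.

saturation; I_C ≈ 0.93 mA

Assume active: I_B = (6.9 − 0.7)/(56 + 51×1.5) = 0.0468 mA, I_C = β·I_B = 2.34 mA.
Then V_CE = 11 − 2.34×10 − 2.39×1.5 = -16 V < 0.2 V — the active assumption fails.
Re-solve with V_CE = 0.2 V. KCL at the emitter: V_E/R_E = (V_BB−0.7−V_E)/R_B + (V_CC−0.2−V_E)/R_C, giving V_E = 1.52 V.
I_C = (V_CC − 0.2 − V_E)/R_C = (10.8 − 1.52)/10 = 0.928 mA.
Check: I_B = (6.2 − 1.52)/56 = 0.0836 mA, and β·I_B = 4.18 mA > I_C, confirming saturation.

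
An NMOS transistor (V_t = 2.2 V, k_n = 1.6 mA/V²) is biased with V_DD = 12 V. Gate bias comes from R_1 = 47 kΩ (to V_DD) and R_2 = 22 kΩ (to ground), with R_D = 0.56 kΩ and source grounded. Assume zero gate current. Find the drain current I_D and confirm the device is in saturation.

I_D ≈ 2.1 mA

V_G = V_DD·R_2/(R_1+R_2) = 12×22/69 = 3.83 V. With the source grounded, V_GS = V_G = 3.83 V.
Assume saturation: I_D = (k_n/2)(V_GS − V_t)² = (1.6/2)×(3.83 − 2.2)² = 0.8×1.63² = 2.12 mA.
V_DS = V_DD − I_D·R_D = 12 − 2.12×0.56 = 10.8 V.
Saturation requires V_DS ≥ V_GS − V_t = 1.63 V; 10.8 ≥ 1.63 ✓.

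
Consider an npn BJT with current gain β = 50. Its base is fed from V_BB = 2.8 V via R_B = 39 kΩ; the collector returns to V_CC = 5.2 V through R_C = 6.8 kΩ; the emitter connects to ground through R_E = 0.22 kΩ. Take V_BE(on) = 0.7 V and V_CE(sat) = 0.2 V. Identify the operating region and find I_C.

Assume active: I_B = (2.8 − 0.7)/(39 + 51×0.22) = 0.0418 mA, I_C = β·I_B = 2.09 mA.
Then V_CE = 5.2 − 2.09×6.8 − 2.13×0.22 = -9.49 V < 0.2 V — the active assumption fails.
Re-solve with V_CE = 0.2 V. KCL at the emitter: V_E/R_E = (V_BB−0.7−V_E)/R_B + (V_CC−0.2−V_E)/R_C, giving V_E = 0.167 V.
I_C = (V_CC − 0.2 − V_E)/R_C = (5 − 0.167)/6.8 = 0.711 mA.
Check: I_B = (2.1 − 0.167)/39 = 0.0496 mA, and β·I_B = 2.48 mA > I_C, confirming saturation.

saturation; I_C ≈ 0.71 mA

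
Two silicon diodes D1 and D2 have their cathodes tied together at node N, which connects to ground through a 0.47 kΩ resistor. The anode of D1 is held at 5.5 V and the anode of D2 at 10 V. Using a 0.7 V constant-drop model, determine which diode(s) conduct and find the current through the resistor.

Only D2 conducts; I_R ≈ 20 mA

Assume both conduct. Then node N would need to be at both 5.5−0.7 = 4.8 V and 10−0.7 = 9.3 V, which is impossible.
Assume only D2 conducts: V_N = 10 − 0.7 = 9.3 V, so I_R = 9.3/0.47 = 19.8 mA.
Check D1: its anode-to-cathode voltage is 5.5 − 9.3 = -3.8 V < 0.7 V, so it is off. The assumption is consistent.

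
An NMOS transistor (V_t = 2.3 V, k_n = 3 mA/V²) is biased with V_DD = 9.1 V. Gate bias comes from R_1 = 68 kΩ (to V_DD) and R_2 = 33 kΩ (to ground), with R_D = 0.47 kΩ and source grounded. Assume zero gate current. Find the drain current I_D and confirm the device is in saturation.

I_D ≈ 0.68 mA

V_G = V_DD·R_2/(R_1+R_2) = 9.1×33/101 = 2.97 V. With the source grounded, V_GS = V_G = 2.97 V.
Assume saturation: I_D = (k_n/2)(V_GS − V_t)² = (3/2)×(2.97 − 2.3)² = 1.5×0.673² = 0.68 mA.
V_DS = V_DD − I_D·R_D = 9.1 − 0.68×0.47 = 8.78 V.
Saturation requires V_DS ≥ V_GS − V_t = 0.673 V; 8.78 ≥ 0.673 ✓.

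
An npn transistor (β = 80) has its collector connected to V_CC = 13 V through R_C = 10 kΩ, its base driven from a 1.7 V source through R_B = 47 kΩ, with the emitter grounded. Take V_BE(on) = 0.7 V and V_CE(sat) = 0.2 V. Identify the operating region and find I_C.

Assume active: I_B = (1.7 − 0.7)/47 = 0.0213 mA, giving I_C = β·I_B = 1.7 mA.
But then V_CE = 13 − 1.7×10 = -4.02 V < V_CE(sat) = 0.2 V — impossible in the active region.
So the transistor is saturated. With V_CE = 0.2 V, I_C = (V_CC − 0.2)/R_C = 12.8/10 = 1.28 mA.
Check: β·I_B = 1.7 mA > I_C = 1.28 mA, confirming saturation.

saturation; I_C ≈ 1.3 mA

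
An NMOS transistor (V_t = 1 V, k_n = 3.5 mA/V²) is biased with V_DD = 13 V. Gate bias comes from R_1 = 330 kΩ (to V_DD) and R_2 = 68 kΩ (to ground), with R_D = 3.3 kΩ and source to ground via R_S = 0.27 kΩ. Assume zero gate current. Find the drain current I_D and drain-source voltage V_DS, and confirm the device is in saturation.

V_G = V_DD·R_2/(R_1+R_2) = 13×68/398 = 2.22 V.
Assume saturation: I_D = (k_n/2)(V_GS − V_t)² with V_GS = V_G − I_D·R_S = 2.22 − 0.27·I_D.
Substituting gives 0.128·I_D² − 2.15·I_D + 2.61 = 0, with roots I_D = 1.31 or 15.6 mA.
The root I_D = 15.6 mA gives V_GS = -1.98 V ≤ V_t, so take I_D = 1.31 mA.
Then V_GS = 1.87 V and V_DS = V_DD − I_D(R_D+R_S) = 13 − 1.31×3.57 = 8.31 V.
Saturation requires V_DS ≥ V_GS − V_t = 0.866 V; 8.31 ≥ 0.866 ✓.

I_D ≈ 1.3 mA, V_DS ≈ 8.3 V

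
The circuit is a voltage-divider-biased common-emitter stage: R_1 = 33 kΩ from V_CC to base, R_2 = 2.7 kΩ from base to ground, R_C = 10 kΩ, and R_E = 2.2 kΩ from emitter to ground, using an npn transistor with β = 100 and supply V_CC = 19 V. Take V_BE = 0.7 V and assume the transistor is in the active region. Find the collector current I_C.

Thevenize the base divider: V_Th = V_CC·R_2/(R_1+R_2) = 19×2.7/35.7 = 1.44 V, R_Th = R_1‖R_2 = 2.5 kΩ.
Base-emitter loop: V_Th = I_B·R_Th + V_BE + (β+1)I_B·R_E, so I_B = (1.44 − 0.7) / (2.5 + 101×2.2) = 0.00328 mA.
I_C = β·I_B = 100×0.00328 = 0.328 mA, and I_E = (β+1)I_B = 0.331 mA.
V_CE = V_CC − I_C·R_C − I_E·R_E = 19 − 0.328×10 − 0.331×2.2 = 15 V.
V_CE = 15 V > 0.2 V confirms active-region operation.

I_C ≈ 0.33 mA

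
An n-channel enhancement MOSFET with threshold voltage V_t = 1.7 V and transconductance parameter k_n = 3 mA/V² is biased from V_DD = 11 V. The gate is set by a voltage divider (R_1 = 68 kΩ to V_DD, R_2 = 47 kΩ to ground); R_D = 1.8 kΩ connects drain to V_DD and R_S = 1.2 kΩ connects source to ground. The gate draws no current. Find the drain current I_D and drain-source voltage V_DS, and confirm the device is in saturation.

V_G = V_DD·R_2/(R_1+R_2) = 11×47/115 = 4.5 V.
Assume saturation: I_D = (k_n/2)(V_GS − V_t)² with V_GS = V_G − I_D·R_S = 4.5 − 1.2·I_D.
Substituting gives 2.16·I_D² − 11.1·I_D + 11.7 = 0, with roots I_D = 1.5 or 3.63 mA.
The root I_D = 3.63 mA gives V_GS = 0.145 V ≤ V_t, so take I_D = 1.5 mA.
Then V_GS = 2.7 V and V_DS = V_DD − I_D(R_D+R_S) = 11 − 1.5×3 = 6.51 V.
Saturation requires V_DS ≥ V_GS − V_t = 0.999 V; 6.51 ≥ 0.999 ✓.

I_D ≈ 1.5 mA, V_DS ≈ 6.5 V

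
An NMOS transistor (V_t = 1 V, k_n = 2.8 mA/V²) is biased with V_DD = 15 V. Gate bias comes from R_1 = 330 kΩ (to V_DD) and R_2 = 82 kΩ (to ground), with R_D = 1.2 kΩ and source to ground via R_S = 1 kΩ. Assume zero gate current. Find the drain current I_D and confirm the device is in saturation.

I_D ≈ 1.1 mA

V_G = V_DD·R_2/(R_1+R_2) = 15×82/412 = 2.99 V.
Assume saturation: I_D = (k_n/2)(V_GS − V_t)² with V_GS = V_G − I_D·R_S = 2.99 − 1·I_D.
Substituting gives 1.4·I_D² − 6.56·I_D + 5.52 = 0, with roots I_D = 1.1 or 3.59 mA.
The root I_D = 3.59 mA gives V_GS = -0.6 V ≤ V_t, so take I_D = 1.1 mA.
Then V_GS = 1.89 V and V_DS = V_DD − I_D(R_D+R_S) = 15 − 1.1×2.2 = 12.6 V.
Saturation requires V_DS ≥ V_GS − V_t = 0.886 V; 12.6 ≥ 0.886 ✓.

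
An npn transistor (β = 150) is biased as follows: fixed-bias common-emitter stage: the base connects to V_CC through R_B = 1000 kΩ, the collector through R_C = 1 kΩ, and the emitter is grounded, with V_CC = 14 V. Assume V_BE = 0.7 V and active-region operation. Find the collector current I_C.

Base loop: V_CC = I_B·R_B + V_BE, so I_B = (14 − 0.7)/1000 kΩ = 0.0133 mA.
In the active region I_C = β·I_B = 150 × 0.0133 = 2 mA.
Collector loop: V_CE = V_CC − I_C·R_C = 14 − 2×1 = 12 V.
Since V_CE = 12 V > V_CE(sat) ≈ 0.2 V, the transistor is in the active region as assumed.

I_C ≈ 2 mA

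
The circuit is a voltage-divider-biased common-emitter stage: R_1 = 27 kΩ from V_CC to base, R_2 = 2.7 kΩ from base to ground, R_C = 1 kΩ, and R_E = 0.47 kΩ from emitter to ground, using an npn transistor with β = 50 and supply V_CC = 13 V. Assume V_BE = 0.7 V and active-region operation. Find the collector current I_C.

I_C ≈ 0.91 mA

Thevenize the base divider: V_Th = V_CC·R_2/(R_1+R_2) = 13×2.7/29.7 = 1.18 V, R_Th = R_1‖R_2 = 2.45 kΩ.
Base-emitter loop: V_Th = I_B·R_Th + V_BE + (β+1)I_B·R_E, so I_B = (1.18 − 0.7) / (2.45 + 51×0.47) = 0.0182 mA.
I_C = β·I_B = 50×0.0182 = 0.912 mA, and I_E = (β+1)I_B = 0.93 mA.
V_CE = V_CC − I_C·R_C − I_E·R_E = 13 − 0.912×1 − 0.93×0.47 = 11.7 V.
V_CE = 11.7 V > 0.2 V confirms active-region operation.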